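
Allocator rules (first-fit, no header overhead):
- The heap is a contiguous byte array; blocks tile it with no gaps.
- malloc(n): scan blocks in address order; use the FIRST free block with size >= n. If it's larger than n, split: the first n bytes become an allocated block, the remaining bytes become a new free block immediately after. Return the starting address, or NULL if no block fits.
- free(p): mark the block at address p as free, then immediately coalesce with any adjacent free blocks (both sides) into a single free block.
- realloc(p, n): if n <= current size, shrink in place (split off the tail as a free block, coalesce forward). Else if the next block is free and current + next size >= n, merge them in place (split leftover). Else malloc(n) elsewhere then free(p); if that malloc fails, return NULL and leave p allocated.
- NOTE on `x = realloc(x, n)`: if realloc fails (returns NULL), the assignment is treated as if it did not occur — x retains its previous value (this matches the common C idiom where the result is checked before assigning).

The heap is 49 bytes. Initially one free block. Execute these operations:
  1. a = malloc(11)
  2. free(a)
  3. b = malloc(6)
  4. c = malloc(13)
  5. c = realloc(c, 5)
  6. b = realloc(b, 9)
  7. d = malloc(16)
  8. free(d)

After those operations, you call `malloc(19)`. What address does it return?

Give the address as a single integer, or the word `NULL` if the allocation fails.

Op 1: a = malloc(11) -> a = 0; heap: [0-10 ALLOC][11-48 FREE]
Op 2: free(a) -> (freed a); heap: [0-48 FREE]
Op 3: b = malloc(6) -> b = 0; heap: [0-5 ALLOC][6-48 FREE]
Op 4: c = malloc(13) -> c = 6; heap: [0-5 ALLOC][6-18 ALLOC][19-48 FREE]
Op 5: c = realloc(c, 5) -> c = 6; heap: [0-5 ALLOC][6-10 ALLOC][11-48 FREE]
Op 6: b = realloc(b, 9) -> b = 11; heap: [0-5 FREE][6-10 ALLOC][11-19 ALLOC][20-48 FREE]
Op 7: d = malloc(16) -> d = 20; heap: [0-5 FREE][6-10 ALLOC][11-19 ALLOC][20-35 ALLOC][36-48 FREE]
Op 8: free(d) -> (freed d); heap: [0-5 FREE][6-10 ALLOC][11-19 ALLOC][20-48 FREE]
malloc(19): first-fit scan over [0-5 FREE][6-10 ALLOC][11-19 ALLOC][20-48 FREE] -> 20

Answer: 20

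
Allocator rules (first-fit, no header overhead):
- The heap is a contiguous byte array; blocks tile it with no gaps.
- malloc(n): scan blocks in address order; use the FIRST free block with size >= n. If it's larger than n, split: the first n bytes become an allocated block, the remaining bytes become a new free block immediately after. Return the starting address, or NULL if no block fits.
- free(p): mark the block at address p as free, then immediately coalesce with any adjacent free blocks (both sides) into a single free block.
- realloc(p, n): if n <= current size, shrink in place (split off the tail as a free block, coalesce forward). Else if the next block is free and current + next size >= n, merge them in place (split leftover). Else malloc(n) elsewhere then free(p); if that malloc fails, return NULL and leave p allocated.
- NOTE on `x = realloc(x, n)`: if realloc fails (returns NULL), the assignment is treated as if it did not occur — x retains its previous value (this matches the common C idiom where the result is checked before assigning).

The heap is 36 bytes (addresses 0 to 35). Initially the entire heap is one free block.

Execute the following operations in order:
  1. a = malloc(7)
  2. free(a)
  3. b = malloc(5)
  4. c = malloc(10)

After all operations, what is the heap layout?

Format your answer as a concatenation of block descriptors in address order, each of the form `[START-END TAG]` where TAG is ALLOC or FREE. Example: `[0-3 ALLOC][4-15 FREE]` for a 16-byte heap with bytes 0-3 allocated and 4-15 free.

Op 1: a = malloc(7) -> a = 0; heap: [0-6 ALLOC][7-35 FREE]
Op 2: free(a) -> (freed a); heap: [0-35 FREE]
Op 3: b = malloc(5) -> b = 0; heap: [0-4 ALLOC][5-35 FREE]
Op 4: c = malloc(10) -> c = 5; heap: [0-4 ALLOC][5-14 ALLOC][15-35 FREE]

Answer: [0-4 ALLOC][5-14 ALLOC][15-35 FREE]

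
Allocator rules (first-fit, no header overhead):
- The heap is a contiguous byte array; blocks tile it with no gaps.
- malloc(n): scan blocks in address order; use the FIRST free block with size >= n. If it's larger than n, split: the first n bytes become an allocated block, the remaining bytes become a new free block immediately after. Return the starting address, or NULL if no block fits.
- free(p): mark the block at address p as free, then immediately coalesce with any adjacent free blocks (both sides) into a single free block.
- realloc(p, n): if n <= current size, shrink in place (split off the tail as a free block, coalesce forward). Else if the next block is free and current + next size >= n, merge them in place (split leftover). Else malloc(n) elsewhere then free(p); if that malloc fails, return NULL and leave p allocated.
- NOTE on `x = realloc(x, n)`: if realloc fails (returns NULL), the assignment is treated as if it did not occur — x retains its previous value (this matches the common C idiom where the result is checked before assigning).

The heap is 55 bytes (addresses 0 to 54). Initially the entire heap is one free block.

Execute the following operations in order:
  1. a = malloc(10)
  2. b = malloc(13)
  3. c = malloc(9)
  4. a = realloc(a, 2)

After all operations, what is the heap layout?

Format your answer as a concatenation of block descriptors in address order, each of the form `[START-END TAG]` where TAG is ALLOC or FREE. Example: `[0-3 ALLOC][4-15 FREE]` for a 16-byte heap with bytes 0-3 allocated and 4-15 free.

Op 1: a = malloc(10) -> a = 0; heap: [0-9 ALLOC][10-54 FREE]
Op 2: b = malloc(13) -> b = 10; heap: [0-9 ALLOC][10-22 ALLOC][23-54 FREE]
Op 3: c = malloc(9) -> c = 23; heap: [0-9 ALLOC][10-22 ALLOC][23-31 ALLOC][32-54 FREE]
Op 4: a = realloc(a, 2) -> a = 0; heap: [0-1 ALLOC][2-9 FREE][10-22 ALLOC][23-31 ALLOC][32-54 FREE]

Answer: [0-1 ALLOC][2-9 FREE][10-22 ALLOC][23-31 ALLOC][32-54 FREE]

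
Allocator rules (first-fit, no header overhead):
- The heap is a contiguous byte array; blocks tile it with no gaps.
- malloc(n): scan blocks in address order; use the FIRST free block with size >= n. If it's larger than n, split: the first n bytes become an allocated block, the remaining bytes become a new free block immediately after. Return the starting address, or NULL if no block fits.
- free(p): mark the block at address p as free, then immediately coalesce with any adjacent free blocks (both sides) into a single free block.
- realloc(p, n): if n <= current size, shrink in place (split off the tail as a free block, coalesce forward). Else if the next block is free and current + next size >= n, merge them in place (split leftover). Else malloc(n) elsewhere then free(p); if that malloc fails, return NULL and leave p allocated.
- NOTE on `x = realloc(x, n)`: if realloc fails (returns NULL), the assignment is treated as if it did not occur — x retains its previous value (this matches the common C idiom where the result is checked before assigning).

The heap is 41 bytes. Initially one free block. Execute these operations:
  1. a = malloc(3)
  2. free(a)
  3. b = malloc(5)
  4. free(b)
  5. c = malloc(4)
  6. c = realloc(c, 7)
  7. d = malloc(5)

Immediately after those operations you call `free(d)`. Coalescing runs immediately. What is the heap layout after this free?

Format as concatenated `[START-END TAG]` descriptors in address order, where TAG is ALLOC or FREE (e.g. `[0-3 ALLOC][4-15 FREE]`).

Answer: [0-6 ALLOC][7-40 FREE]

Derivation:
Op 1: a = malloc(3) -> a = 0; heap: [0-2 ALLOC][3-40 FREE]
Op 2: free(a) -> (freed a); heap: [0-40 FREE]
Op 3: b = malloc(5) -> b = 0; heap: [0-4 ALLOC][5-40 FREE]
Op 4: free(b) -> (freed b); heap: [0-40 FREE]
Op 5: c = malloc(4) -> c = 0; heap: [0-3 ALLOC][4-40 FREE]
Op 6: c = realloc(c, 7) -> c = 0; heap: [0-6 ALLOC][7-40 FREE]
Op 7: d = malloc(5) -> d = 7; heap: [0-6 ALLOC][7-11 ALLOC][12-40 FREE]
free(d): d = 7 -> block [7-11 ALLOC]; mark free, coalesce with adjacent free neighbors -> [0-6 ALLOC][7-40 FREE]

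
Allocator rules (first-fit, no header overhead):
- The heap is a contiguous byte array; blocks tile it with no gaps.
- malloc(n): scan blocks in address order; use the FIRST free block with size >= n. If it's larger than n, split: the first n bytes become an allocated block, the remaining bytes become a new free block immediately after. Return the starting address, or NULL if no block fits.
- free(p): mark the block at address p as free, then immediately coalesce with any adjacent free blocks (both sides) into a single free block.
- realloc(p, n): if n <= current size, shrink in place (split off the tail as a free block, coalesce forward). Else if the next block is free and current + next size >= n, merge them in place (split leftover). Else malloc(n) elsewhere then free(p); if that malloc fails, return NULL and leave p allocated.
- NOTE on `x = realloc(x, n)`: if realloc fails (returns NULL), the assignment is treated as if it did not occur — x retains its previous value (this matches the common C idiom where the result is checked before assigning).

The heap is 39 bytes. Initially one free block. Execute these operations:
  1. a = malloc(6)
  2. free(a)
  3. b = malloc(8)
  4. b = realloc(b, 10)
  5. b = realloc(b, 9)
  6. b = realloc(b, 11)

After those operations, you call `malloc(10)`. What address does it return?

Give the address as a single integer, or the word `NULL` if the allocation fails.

Op 1: a = malloc(6) -> a = 0; heap: [0-5 ALLOC][6-38 FREE]
Op 2: free(a) -> (freed a); heap: [0-38 FREE]
Op 3: b = malloc(8) -> b = 0; heap: [0-7 ALLOC][8-38 FREE]
Op 4: b = realloc(b, 10) -> b = 0; heap: [0-9 ALLOC][10-38 FREE]
Op 5: b = realloc(b, 9) -> b = 0; heap: [0-8 ALLOC][9-38 FREE]
Op 6: b = realloc(b, 11) -> b = 0; heap: [0-10 ALLOC][11-38 FREE]
malloc(10): first-fit scan over [0-10 ALLOC][11-38 FREE] -> 11

Answer: 11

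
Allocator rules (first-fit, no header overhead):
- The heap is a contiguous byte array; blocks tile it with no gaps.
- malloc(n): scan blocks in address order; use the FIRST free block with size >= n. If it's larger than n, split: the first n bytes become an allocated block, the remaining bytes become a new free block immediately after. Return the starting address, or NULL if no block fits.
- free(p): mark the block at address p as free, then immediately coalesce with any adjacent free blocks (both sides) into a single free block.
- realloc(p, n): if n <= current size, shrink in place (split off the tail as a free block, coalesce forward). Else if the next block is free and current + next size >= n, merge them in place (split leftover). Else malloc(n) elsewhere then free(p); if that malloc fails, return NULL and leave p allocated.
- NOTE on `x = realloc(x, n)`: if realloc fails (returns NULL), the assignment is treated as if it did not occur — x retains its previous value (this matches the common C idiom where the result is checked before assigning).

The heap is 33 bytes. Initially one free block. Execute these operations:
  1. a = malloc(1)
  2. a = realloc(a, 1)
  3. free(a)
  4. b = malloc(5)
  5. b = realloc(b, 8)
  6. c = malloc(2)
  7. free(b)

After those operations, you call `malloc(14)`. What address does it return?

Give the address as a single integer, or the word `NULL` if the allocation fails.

Answer: 10

Derivation:
Op 1: a = malloc(1) -> a = 0; heap: [0-0 ALLOC][1-32 FREE]
Op 2: a = realloc(a, 1) -> a = 0; heap: [0-0 ALLOC][1-32 FREE]
Op 3: free(a) -> (freed a); heap: [0-32 FREE]
Op 4: b = malloc(5) -> b = 0; heap: [0-4 ALLOC][5-32 FREE]
Op 5: b = realloc(b, 8) -> b = 0; heap: [0-7 ALLOC][8-32 FREE]
Op 6: c = malloc(2) -> c = 8; heap: [0-7 ALLOC][8-9 ALLOC][10-32 FREE]
Op 7: free(b) -> (freed b); heap: [0-7 FREE][8-9 ALLOC][10-32 FREE]
malloc(14): first-fit scan over [0-7 FREE][8-9 ALLOC][10-32 FREE] -> 10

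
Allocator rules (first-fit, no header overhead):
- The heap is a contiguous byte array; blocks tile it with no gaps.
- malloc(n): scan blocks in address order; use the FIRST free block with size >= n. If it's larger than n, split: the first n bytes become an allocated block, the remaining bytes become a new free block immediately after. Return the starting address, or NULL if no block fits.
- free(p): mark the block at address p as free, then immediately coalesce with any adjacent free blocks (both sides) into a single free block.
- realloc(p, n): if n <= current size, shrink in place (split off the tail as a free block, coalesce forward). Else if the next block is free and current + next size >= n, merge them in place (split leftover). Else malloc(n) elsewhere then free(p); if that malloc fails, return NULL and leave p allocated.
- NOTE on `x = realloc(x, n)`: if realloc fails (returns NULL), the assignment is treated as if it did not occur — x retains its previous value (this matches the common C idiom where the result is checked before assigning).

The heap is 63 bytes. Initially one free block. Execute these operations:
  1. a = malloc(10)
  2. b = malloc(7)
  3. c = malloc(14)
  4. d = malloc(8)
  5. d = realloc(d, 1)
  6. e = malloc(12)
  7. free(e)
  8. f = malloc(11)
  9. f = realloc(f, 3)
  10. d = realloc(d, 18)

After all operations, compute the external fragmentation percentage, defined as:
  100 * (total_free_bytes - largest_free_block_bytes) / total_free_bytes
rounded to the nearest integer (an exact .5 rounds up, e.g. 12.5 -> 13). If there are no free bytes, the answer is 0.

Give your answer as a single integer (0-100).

Answer: 9

Derivation:
Op 1: a = malloc(10) -> a = 0; heap: [0-9 ALLOC][10-62 FREE]
Op 2: b = malloc(7) -> b = 10; heap: [0-9 ALLOC][10-16 ALLOC][17-62 FREE]
Op 3: c = malloc(14) -> c = 17; heap: [0-9 ALLOC][10-16 ALLOC][17-30 ALLOC][31-62 FREE]
Op 4: d = malloc(8) -> d = 31; heap: [0-9 ALLOC][10-16 ALLOC][17-30 ALLOC][31-38 ALLOC][39-62 FREE]
Op 5: d = realloc(d, 1) -> d = 31; heap: [0-9 ALLOC][10-16 ALLOC][17-30 ALLOC][31-31 ALLOC][32-62 FREE]
Op 6: e = malloc(12) -> e = 32; heap: [0-9 ALLOC][10-16 ALLOC][17-30 ALLOC][31-31 ALLOC][32-43 ALLOC][44-62 FREE]
Op 7: free(e) -> (freed e); heap: [0-9 ALLOC][10-16 ALLOC][17-30 ALLOC][31-31 ALLOC][32-62 FREE]
Op 8: f = malloc(11) -> f = 32; heap: [0-9 ALLOC][10-16 ALLOC][17-30 ALLOC][31-31 ALLOC][32-42 ALLOC][43-62 FREE]
Op 9: f = realloc(f, 3) -> f = 32; heap: [0-9 ALLOC][10-16 ALLOC][17-30 ALLOC][31-31 ALLOC][32-34 ALLOC][35-62 FREE]
Op 10: d = realloc(d, 18) -> d = 35; heap: [0-9 ALLOC][10-16 ALLOC][17-30 ALLOC][31-31 FREE][32-34 ALLOC][35-52 ALLOC][53-62 FREE]
Free blocks: [1 10] total_free=11 largest=10 -> 100*(11-10)/11 = 100/11 ≈ 9.091 -> rounds to 9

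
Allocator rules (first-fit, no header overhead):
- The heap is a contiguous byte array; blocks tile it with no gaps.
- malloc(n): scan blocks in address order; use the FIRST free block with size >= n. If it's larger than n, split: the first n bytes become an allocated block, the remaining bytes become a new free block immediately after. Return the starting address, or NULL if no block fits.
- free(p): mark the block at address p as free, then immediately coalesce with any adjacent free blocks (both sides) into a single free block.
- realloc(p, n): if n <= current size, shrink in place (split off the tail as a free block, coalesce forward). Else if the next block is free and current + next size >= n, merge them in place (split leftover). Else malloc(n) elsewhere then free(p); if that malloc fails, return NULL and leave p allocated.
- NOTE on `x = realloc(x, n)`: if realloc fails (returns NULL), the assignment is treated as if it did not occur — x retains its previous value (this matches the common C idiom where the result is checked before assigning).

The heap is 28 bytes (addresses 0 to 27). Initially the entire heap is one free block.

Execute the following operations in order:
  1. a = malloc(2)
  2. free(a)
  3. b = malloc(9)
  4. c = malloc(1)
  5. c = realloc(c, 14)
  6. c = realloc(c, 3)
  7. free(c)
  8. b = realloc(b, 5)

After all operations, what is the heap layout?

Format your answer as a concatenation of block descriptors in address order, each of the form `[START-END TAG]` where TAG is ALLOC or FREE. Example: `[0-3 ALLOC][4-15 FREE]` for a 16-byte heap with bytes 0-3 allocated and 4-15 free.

Answer: [0-4 ALLOC][5-27 FREE]

Derivation:
Op 1: a = malloc(2) -> a = 0; heap: [0-1 ALLOC][2-27 FREE]
Op 2: free(a) -> (freed a); heap: [0-27 FREE]
Op 3: b = malloc(9) -> b = 0; heap: [0-8 ALLOC][9-27 FREE]
Op 4: c = malloc(1) -> c = 9; heap: [0-8 ALLOC][9-9 ALLOC][10-27 FREE]
Op 5: c = realloc(c, 14) -> c = 9; heap: [0-8 ALLOC][9-22 ALLOC][23-27 FREE]
Op 6: c = realloc(c, 3) -> c = 9; heap: [0-8 ALLOC][9-11 ALLOC][12-27 FREE]
Op 7: free(c) -> (freed c); heap: [0-8 ALLOC][9-27 FREE]
Op 8: b = realloc(b, 5) -> b = 0; heap: [0-4 ALLOC][5-27 FREE]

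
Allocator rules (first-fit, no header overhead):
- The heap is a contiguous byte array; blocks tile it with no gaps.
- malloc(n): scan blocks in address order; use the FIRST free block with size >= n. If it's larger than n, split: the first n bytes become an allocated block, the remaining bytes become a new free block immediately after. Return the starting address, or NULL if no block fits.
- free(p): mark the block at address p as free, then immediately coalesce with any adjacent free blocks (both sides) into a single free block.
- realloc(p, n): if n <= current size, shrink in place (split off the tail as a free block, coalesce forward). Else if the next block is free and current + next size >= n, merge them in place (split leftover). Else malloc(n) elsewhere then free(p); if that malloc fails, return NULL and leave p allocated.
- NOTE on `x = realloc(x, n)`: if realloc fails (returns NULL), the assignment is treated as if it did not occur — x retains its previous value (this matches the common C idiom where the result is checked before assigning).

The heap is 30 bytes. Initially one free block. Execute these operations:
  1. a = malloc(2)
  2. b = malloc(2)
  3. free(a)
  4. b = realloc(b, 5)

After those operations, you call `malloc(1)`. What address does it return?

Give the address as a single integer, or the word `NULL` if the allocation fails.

Op 1: a = malloc(2) -> a = 0; heap: [0-1 ALLOC][2-29 FREE]
Op 2: b = malloc(2) -> b = 2; heap: [0-1 ALLOC][2-3 ALLOC][4-29 FREE]
Op 3: free(a) -> (freed a); heap: [0-1 FREE][2-3 ALLOC][4-29 FREE]
Op 4: b = realloc(b, 5) -> b = 2; heap: [0-1 FREE][2-6 ALLOC][7-29 FREE]
malloc(1): first-fit scan over [0-1 FREE][2-6 ALLOC][7-29 FREE] -> 0

Answer: 0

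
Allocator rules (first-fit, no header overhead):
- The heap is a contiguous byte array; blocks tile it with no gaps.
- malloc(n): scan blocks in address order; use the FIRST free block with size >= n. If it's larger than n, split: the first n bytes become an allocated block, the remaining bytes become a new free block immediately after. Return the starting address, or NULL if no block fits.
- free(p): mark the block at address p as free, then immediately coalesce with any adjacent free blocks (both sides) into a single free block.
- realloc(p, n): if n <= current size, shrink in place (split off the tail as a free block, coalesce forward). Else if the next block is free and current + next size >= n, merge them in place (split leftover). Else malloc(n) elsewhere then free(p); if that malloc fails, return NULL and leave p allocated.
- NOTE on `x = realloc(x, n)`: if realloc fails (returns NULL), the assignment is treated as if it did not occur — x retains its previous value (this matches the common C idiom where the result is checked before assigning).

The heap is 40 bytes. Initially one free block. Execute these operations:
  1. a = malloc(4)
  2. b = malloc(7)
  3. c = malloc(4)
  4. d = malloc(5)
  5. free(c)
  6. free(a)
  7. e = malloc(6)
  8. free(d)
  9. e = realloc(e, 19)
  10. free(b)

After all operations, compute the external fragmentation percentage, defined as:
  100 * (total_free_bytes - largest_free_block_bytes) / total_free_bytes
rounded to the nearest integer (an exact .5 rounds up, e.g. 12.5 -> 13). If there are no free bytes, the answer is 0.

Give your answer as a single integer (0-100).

Op 1: a = malloc(4) -> a = 0; heap: [0-3 ALLOC][4-39 FREE]
Op 2: b = malloc(7) -> b = 4; heap: [0-3 ALLOC][4-10 ALLOC][11-39 FREE]
Op 3: c = malloc(4) -> c = 11; heap: [0-3 ALLOC][4-10 ALLOC][11-14 ALLOC][15-39 FREE]
Op 4: d = malloc(5) -> d = 15; heap: [0-3 ALLOC][4-10 ALLOC][11-14 ALLOC][15-19 ALLOC][20-39 FREE]
Op 5: free(c) -> (freed c); heap: [0-3 ALLOC][4-10 ALLOC][11-14 FREE][15-19 ALLOC][20-39 FREE]
Op 6: free(a) -> (freed a); heap: [0-3 FREE][4-10 ALLOC][11-14 FREE][15-19 ALLOC][20-39 FREE]
Op 7: e = malloc(6) -> e = 20; heap: [0-3 FREE][4-10 ALLOC][11-14 FREE][15-19 ALLOC][20-25 ALLOC][26-39 FREE]
Op 8: free(d) -> (freed d); heap: [0-3 FREE][4-10 ALLOC][11-19 FREE][20-25 ALLOC][26-39 FREE]
Op 9: e = realloc(e, 19) -> e = 20; heap: [0-3 FREE][4-10 ALLOC][11-19 FREE][20-38 ALLOC][39-39 FREE]
Op 10: free(b) -> (freed b); heap: [0-19 FREE][20-38 ALLOC][39-39 FREE]
Free blocks: [20 1] total_free=21 largest=20 -> 100*(21-20)/21 = 100/21 ≈ 4.762 -> rounds to 5

Answer: 5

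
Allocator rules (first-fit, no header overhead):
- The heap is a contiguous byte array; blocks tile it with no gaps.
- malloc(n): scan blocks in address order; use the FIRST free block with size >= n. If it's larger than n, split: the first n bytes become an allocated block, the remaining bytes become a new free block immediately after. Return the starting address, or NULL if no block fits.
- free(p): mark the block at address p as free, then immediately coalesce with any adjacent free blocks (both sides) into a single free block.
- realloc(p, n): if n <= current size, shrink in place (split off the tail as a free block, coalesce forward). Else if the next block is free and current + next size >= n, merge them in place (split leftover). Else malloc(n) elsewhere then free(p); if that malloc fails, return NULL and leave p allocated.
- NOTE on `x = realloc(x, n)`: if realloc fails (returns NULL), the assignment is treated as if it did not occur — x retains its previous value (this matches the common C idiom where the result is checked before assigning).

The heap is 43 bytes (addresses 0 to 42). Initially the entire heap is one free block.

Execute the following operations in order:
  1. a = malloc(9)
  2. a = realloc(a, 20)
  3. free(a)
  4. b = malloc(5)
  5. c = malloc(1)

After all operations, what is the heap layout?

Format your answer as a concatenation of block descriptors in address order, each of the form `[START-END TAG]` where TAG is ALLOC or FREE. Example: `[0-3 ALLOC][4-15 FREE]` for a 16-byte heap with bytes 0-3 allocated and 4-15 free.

Answer: [0-4 ALLOC][5-5 ALLOC][6-42 FREE]

Derivation:
Op 1: a = malloc(9) -> a = 0; heap: [0-8 ALLOC][9-42 FREE]
Op 2: a = realloc(a, 20) -> a = 0; heap: [0-19 ALLOC][20-42 FREE]
Op 3: free(a) -> (freed a); heap: [0-42 FREE]
Op 4: b = malloc(5) -> b = 0; heap: [0-4 ALLOC][5-42 FREE]
Op 5: c = malloc(1) -> c = 5; heap: [0-4 ALLOC][5-5 ALLOC][6-42 FREE]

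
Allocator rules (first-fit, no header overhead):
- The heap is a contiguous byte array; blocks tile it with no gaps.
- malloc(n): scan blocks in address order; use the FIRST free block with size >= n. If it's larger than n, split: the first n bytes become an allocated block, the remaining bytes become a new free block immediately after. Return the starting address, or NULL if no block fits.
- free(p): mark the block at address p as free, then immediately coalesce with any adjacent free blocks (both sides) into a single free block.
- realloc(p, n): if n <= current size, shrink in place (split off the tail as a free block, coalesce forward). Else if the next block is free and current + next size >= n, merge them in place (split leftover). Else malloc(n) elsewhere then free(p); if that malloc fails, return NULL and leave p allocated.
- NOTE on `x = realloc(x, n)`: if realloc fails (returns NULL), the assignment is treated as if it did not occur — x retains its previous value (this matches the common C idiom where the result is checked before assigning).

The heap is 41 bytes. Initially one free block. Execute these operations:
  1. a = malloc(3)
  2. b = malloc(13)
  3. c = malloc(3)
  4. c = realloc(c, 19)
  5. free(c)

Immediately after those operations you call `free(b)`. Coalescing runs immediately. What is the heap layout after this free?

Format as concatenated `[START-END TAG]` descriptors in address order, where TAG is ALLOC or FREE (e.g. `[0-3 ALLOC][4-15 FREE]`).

Answer: [0-2 ALLOC][3-40 FREE]

Derivation:
Op 1: a = malloc(3) -> a = 0; heap: [0-2 ALLOC][3-40 FREE]
Op 2: b = malloc(13) -> b = 3; heap: [0-2 ALLOC][3-15 ALLOC][16-40 FREE]
Op 3: c = malloc(3) -> c = 16; heap: [0-2 ALLOC][3-15 ALLOC][16-18 ALLOC][19-40 FREE]
Op 4: c = realloc(c, 19) -> c = 16; heap: [0-2 ALLOC][3-15 ALLOC][16-34 ALLOC][35-40 FREE]
Op 5: free(c) -> (freed c); heap: [0-2 ALLOC][3-15 ALLOC][16-40 FREE]
free(b): b = 3 -> block [3-15 ALLOC]; mark free, coalesce with adjacent free neighbors -> [0-2 ALLOC][3-40 FREE]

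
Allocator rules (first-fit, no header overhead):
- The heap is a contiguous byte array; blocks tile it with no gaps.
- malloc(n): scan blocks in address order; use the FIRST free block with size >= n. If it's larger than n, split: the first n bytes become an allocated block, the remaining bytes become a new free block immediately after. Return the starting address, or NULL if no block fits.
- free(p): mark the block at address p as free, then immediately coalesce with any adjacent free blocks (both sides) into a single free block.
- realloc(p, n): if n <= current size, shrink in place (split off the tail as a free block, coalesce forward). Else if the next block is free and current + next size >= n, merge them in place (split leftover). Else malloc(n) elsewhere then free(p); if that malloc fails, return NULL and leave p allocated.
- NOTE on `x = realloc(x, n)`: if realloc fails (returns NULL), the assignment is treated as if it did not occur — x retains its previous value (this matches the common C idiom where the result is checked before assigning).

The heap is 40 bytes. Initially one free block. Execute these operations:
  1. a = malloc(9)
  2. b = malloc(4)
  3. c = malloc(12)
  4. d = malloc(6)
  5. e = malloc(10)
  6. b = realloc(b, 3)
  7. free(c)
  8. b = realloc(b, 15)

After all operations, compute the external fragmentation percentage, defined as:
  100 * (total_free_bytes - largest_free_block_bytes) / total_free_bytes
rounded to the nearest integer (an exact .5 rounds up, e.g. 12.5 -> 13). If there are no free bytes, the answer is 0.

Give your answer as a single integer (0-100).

Op 1: a = malloc(9) -> a = 0; heap: [0-8 ALLOC][9-39 FREE]
Op 2: b = malloc(4) -> b = 9; heap: [0-8 ALLOC][9-12 ALLOC][13-39 FREE]
Op 3: c = malloc(12) -> c = 13; heap: [0-8 ALLOC][9-12 ALLOC][13-24 ALLOC][25-39 FREE]
Op 4: d = malloc(6) -> d = 25; heap: [0-8 ALLOC][9-12 ALLOC][13-24 ALLOC][25-30 ALLOC][31-39 FREE]
Op 5: e = malloc(10) -> e = NULL; heap: [0-8 ALLOC][9-12 ALLOC][13-24 ALLOC][25-30 ALLOC][31-39 FREE]
Op 6: b = realloc(b, 3) -> b = 9; heap: [0-8 ALLOC][9-11 ALLOC][12-12 FREE][13-24 ALLOC][25-30 ALLOC][31-39 FREE]
Op 7: free(c) -> (freed c); heap: [0-8 ALLOC][9-11 ALLOC][12-24 FREE][25-30 ALLOC][31-39 FREE]
Op 8: b = realloc(b, 15) -> b = 9; heap: [0-8 ALLOC][9-23 ALLOC][24-24 FREE][25-30 ALLOC][31-39 FREE]
Free blocks: [1 9] total_free=10 largest=9 -> 100*(10-9)/10 = 100/10 = 10

Answer: 10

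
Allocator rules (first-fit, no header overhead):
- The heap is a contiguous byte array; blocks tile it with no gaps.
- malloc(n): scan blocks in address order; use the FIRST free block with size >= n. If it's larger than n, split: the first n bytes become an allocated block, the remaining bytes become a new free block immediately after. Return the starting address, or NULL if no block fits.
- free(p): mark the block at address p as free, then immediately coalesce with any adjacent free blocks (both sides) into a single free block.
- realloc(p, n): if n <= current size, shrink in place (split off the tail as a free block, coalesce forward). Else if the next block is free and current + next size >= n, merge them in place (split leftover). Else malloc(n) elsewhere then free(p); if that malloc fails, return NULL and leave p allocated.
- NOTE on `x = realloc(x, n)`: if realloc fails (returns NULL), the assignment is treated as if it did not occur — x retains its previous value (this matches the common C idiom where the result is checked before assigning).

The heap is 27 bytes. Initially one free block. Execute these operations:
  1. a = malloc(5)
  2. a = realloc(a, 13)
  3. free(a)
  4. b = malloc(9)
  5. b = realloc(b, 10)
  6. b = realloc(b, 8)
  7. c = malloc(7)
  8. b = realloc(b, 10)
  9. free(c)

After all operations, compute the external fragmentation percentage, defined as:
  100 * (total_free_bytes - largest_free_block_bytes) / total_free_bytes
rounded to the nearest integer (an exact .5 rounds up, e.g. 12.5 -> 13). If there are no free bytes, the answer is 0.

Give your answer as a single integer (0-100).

Op 1: a = malloc(5) -> a = 0; heap: [0-4 ALLOC][5-26 FREE]
Op 2: a = realloc(a, 13) -> a = 0; heap: [0-12 ALLOC][13-26 FREE]
Op 3: free(a) -> (freed a); heap: [0-26 FREE]
Op 4: b = malloc(9) -> b = 0; heap: [0-8 ALLOC][9-26 FREE]
Op 5: b = realloc(b, 10) -> b = 0; heap: [0-9 ALLOC][10-26 FREE]
Op 6: b = realloc(b, 8) -> b = 0; heap: [0-7 ALLOC][8-26 FREE]
Op 7: c = malloc(7) -> c = 8; heap: [0-7 ALLOC][8-14 ALLOC][15-26 FREE]
Op 8: b = realloc(b, 10) -> b = 15; heap: [0-7 FREE][8-14 ALLOC][15-24 ALLOC][25-26 FREE]
Op 9: free(c) -> (freed c); heap: [0-14 FREE][15-24 ALLOC][25-26 FREE]
Free blocks: [15 2] total_free=17 largest=15 -> 100*(17-15)/17 = 200/17 ≈ 11.765 -> rounds to 12

Answer: 12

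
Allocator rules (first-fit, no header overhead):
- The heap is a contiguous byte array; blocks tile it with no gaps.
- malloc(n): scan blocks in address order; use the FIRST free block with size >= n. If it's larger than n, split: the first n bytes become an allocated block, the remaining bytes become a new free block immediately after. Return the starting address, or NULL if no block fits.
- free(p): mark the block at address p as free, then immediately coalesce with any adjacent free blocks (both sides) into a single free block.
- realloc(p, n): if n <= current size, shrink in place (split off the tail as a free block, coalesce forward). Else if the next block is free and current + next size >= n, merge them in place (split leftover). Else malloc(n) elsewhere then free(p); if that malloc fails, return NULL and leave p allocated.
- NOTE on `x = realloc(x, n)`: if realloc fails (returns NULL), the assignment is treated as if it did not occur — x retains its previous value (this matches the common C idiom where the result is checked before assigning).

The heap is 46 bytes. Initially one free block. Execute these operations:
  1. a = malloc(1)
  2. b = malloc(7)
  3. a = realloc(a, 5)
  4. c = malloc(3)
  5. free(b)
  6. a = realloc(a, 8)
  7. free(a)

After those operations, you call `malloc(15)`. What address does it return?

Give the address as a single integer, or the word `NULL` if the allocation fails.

Answer: 16

Derivation:
Op 1: a = malloc(1) -> a = 0; heap: [0-0 ALLOC][1-45 FREE]
Op 2: b = malloc(7) -> b = 1; heap: [0-0 ALLOC][1-7 ALLOC][8-45 FREE]
Op 3: a = realloc(a, 5) -> a = 8; heap: [0-0 FREE][1-7 ALLOC][8-12 ALLOC][13-45 FREE]
Op 4: c = malloc(3) -> c = 13; heap: [0-0 FREE][1-7 ALLOC][8-12 ALLOC][13-15 ALLOC][16-45 FREE]
Op 5: free(b) -> (freed b); heap: [0-7 FREE][8-12 ALLOC][13-15 ALLOC][16-45 FREE]
Op 6: a = realloc(a, 8) -> a = 0; heap: [0-7 ALLOC][8-12 FREE][13-15 ALLOC][16-45 FREE]
Op 7: free(a) -> (freed a); heap: [0-12 FREE][13-15 ALLOC][16-45 FREE]
malloc(15): first-fit scan over [0-12 FREE][13-15 ALLOC][16-45 FREE] -> 16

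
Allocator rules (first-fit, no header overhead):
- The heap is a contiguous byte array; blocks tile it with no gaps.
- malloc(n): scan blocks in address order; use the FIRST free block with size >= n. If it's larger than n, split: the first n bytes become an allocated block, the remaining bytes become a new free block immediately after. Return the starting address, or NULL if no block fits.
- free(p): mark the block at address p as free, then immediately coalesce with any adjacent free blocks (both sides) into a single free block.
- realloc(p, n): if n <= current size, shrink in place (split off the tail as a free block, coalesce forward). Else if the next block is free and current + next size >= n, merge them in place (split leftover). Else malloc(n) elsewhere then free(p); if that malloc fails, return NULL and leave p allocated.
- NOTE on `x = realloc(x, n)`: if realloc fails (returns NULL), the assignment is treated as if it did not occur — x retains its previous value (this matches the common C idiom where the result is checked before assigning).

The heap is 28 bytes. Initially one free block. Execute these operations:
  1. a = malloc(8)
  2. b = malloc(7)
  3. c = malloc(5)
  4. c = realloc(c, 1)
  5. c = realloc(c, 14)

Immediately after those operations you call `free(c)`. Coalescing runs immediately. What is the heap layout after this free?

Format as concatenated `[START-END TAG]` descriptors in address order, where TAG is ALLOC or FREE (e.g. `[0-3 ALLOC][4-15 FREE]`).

Answer: [0-7 ALLOC][8-14 ALLOC][15-27 FREE]

Derivation:
Op 1: a = malloc(8) -> a = 0; heap: [0-7 ALLOC][8-27 FREE]
Op 2: b = malloc(7) -> b = 8; heap: [0-7 ALLOC][8-14 ALLOC][15-27 FREE]
Op 3: c = malloc(5) -> c = 15; heap: [0-7 ALLOC][8-14 ALLOC][15-19 ALLOC][20-27 FREE]
Op 4: c = realloc(c, 1) -> c = 15; heap: [0-7 ALLOC][8-14 ALLOC][15-15 ALLOC][16-27 FREE]
Op 5: c = realloc(c, 14) -> NULL (c unchanged); heap: [0-7 ALLOC][8-14 ALLOC][15-15 ALLOC][16-27 FREE]
free(c): c = 15 -> block [15-15 ALLOC]; mark free, coalesce with adjacent free neighbors -> [0-7 ALLOC][8-14 ALLOC][15-27 FREE]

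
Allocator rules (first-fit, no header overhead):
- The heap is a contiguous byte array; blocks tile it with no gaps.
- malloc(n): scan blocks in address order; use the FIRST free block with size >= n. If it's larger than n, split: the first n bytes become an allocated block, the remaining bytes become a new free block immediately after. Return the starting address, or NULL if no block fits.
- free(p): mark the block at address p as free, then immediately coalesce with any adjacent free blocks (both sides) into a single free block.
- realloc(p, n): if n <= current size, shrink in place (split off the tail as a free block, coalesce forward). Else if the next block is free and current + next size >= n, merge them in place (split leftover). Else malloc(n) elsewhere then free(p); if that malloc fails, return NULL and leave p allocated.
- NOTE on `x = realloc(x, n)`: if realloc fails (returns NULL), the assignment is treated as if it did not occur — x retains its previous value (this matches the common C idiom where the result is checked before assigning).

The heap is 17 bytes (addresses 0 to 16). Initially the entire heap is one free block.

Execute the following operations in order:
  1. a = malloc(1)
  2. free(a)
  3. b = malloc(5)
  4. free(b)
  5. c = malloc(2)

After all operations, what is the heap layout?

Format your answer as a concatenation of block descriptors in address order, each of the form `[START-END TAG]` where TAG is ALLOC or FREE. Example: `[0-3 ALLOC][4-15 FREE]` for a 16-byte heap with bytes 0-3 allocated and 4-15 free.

Op 1: a = malloc(1) -> a = 0; heap: [0-0 ALLOC][1-16 FREE]
Op 2: free(a) -> (freed a); heap: [0-16 FREE]
Op 3: b = malloc(5) -> b = 0; heap: [0-4 ALLOC][5-16 FREE]
Op 4: free(b) -> (freed b); heap: [0-16 FREE]
Op 5: c = malloc(2) -> c = 0; heap: [0-1 ALLOC][2-16 FREE]

Answer: [0-1 ALLOC][2-16 FREE]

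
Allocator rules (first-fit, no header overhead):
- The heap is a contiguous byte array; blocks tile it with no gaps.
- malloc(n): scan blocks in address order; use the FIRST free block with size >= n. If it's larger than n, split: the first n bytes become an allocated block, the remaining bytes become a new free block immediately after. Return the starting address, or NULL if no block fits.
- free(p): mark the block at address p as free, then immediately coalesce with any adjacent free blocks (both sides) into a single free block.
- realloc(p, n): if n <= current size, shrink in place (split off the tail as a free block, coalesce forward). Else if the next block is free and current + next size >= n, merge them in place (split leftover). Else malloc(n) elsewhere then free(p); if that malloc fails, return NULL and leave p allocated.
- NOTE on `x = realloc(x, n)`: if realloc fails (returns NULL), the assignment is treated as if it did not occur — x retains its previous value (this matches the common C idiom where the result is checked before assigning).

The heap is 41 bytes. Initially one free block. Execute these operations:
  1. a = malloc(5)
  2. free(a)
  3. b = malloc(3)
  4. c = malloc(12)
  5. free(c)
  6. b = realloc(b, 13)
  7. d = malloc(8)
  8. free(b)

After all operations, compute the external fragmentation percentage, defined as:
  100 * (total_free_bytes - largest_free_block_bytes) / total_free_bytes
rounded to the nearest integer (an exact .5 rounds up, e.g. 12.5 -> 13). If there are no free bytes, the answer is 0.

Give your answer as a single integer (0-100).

Op 1: a = malloc(5) -> a = 0; heap: [0-4 ALLOC][5-40 FREE]
Op 2: free(a) -> (freed a); heap: [0-40 FREE]
Op 3: b = malloc(3) -> b = 0; heap: [0-2 ALLOC][3-40 FREE]
Op 4: c = malloc(12) -> c = 3; heap: [0-2 ALLOC][3-14 ALLOC][15-40 FREE]
Op 5: free(c) -> (freed c); heap: [0-2 ALLOC][3-40 FREE]
Op 6: b = realloc(b, 13) -> b = 0; heap: [0-12 ALLOC][13-40 FREE]
Op 7: d = malloc(8) -> d = 13; heap: [0-12 ALLOC][13-20 ALLOC][21-40 FREE]
Op 8: free(b) -> (freed b); heap: [0-12 FREE][13-20 ALLOC][21-40 FREE]
Free blocks: [13 20] total_free=33 largest=20 -> 100*(33-20)/33 = 1300/33 ≈ 39.394 -> rounds to 39

Answer: 39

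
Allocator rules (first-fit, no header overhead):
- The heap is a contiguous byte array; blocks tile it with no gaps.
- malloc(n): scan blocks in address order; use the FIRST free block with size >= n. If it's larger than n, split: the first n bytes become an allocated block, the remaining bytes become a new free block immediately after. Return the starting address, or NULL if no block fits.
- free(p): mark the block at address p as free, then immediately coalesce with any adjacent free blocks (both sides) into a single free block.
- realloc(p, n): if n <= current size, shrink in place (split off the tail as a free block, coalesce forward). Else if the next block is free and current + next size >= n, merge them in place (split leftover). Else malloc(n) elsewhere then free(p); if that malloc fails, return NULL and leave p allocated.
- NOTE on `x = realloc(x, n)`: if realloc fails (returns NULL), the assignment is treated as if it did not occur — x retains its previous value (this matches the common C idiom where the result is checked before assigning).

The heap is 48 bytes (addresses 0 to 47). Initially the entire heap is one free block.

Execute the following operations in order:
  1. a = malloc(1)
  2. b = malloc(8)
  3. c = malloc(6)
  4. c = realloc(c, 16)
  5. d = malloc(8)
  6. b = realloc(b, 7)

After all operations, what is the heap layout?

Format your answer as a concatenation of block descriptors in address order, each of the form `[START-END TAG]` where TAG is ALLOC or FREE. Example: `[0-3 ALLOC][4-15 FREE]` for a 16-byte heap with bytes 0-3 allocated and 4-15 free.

Op 1: a = malloc(1) -> a = 0; heap: [0-0 ALLOC][1-47 FREE]
Op 2: b = malloc(8) -> b = 1; heap: [0-0 ALLOC][1-8 ALLOC][9-47 FREE]
Op 3: c = malloc(6) -> c = 9; heap: [0-0 ALLOC][1-8 ALLOC][9-14 ALLOC][15-47 FREE]
Op 4: c = realloc(c, 16) -> c = 9; heap: [0-0 ALLOC][1-8 ALLOC][9-24 ALLOC][25-47 FREE]
Op 5: d = malloc(8) -> d = 25; heap: [0-0 ALLOC][1-8 ALLOC][9-24 ALLOC][25-32 ALLOC][33-47 FREE]
Op 6: b = realloc(b, 7) -> b = 1; heap: [0-0 ALLOC][1-7 ALLOC][8-8 FREE][9-24 ALLOC][25-32 ALLOC][33-47 FREE]

Answer: [0-0 ALLOC][1-7 ALLOC][8-8 FREE][9-24 ALLOC][25-32 ALLOC][33-47 FREE]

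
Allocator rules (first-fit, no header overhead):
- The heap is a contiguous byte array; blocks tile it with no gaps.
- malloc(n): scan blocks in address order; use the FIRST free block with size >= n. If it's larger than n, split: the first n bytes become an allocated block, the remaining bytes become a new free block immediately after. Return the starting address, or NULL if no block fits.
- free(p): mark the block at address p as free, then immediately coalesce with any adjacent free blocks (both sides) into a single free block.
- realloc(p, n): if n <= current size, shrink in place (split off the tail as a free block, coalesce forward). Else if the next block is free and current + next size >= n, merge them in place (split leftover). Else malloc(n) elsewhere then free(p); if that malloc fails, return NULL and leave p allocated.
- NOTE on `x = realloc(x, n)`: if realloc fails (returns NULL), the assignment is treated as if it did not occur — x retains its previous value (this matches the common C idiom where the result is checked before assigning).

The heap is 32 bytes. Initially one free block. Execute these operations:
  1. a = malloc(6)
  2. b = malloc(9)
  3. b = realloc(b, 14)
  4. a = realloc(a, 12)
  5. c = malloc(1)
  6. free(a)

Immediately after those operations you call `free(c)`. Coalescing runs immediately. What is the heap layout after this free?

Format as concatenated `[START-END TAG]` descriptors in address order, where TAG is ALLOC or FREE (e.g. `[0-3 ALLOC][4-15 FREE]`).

Answer: [0-5 FREE][6-19 ALLOC][20-31 FREE]

Derivation:
Op 1: a = malloc(6) -> a = 0; heap: [0-5 ALLOC][6-31 FREE]
Op 2: b = malloc(9) -> b = 6; heap: [0-5 ALLOC][6-14 ALLOC][15-31 FREE]
Op 3: b = realloc(b, 14) -> b = 6; heap: [0-5 ALLOC][6-19 ALLOC][20-31 FREE]
Op 4: a = realloc(a, 12) -> a = 20; heap: [0-5 FREE][6-19 ALLOC][20-31 ALLOC]
Op 5: c = malloc(1) -> c = 0; heap: [0-0 ALLOC][1-5 FREE][6-19 ALLOC][20-31 ALLOC]
Op 6: free(a) -> (freed a); heap: [0-0 ALLOC][1-5 FREE][6-19 ALLOC][20-31 FREE]
free(c): c = 0 -> block [0-0 ALLOC]; mark free, coalesce with adjacent free neighbors -> [0-5 FREE][6-19 ALLOC][20-31 FREE]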